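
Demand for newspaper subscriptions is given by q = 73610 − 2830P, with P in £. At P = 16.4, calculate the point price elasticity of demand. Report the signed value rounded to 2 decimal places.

dq/dP = −2830. At P = 16.4, q = 73610 − 2830(16.4) = 27198.
Ed = (dq/dP)·(P/q) = −2830 × (16.4/27198) = -1.7064…

-1.71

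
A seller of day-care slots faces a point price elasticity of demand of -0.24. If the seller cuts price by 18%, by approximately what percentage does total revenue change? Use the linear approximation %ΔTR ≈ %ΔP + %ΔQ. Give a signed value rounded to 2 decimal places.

-13.68%

%ΔQ ≈ Ed × %ΔP = (-0.24) × (-18%) = +4.3200%
%ΔTR ≈ %ΔP + %ΔQ = (-18%) + (+4.3200%) = -13.6800%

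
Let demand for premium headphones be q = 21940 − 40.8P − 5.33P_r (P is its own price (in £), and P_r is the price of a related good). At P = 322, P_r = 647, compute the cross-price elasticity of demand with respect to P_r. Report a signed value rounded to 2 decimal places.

At the given values, q = 21940 − 40.8(322) − 5.33(647) = 5353.89.
∂q/∂P_r = -5.33.
E = (-5.33) × (647/5353.89) = -0.6441…

-0.64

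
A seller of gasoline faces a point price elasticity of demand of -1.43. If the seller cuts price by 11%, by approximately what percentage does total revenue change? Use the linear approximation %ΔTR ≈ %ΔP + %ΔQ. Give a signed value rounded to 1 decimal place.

+4.7%

%ΔQ ≈ Ed × %ΔP = (-1.43) × (-11%) = +15.7300%
%ΔTR ≈ %ΔP + %ΔQ = (-11%) + (+15.7300%) = +4.7300%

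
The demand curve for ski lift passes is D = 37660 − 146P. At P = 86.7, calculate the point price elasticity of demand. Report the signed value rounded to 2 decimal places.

dD/dP = −146. At P = 86.7, D = 37660 − 146(86.7) = 25001.8.
Ed = (dD/dP)·(P/D) = −146 × (86.7/25001.8) = -0.5062…

-0.51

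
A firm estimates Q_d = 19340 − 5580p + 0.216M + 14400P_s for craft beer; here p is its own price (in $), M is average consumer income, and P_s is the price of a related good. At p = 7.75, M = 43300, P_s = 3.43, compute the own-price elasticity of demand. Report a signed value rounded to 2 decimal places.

-1.24

At the given values, Q_d = 19340 − 5580(7.75) + 0.216(43300) + 14400(3.43) = 34839.8.
∂Q_d/∂p = −5580.
E = (-5580) × (7.75/34839.8) = -1.2412…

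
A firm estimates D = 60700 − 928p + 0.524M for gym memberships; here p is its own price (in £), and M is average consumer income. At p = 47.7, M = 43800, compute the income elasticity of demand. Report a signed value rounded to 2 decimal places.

At the given values, D = 60700 − 928(47.7) + 0.524(43800) = 39385.6.
∂D/∂M = 0.524.
E = (0.524) × (43800/39385.6) = 0.5827…

0.58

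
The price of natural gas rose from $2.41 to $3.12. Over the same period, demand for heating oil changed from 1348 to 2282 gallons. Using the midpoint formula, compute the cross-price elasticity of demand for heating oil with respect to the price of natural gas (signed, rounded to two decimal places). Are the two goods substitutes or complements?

%ΔQ_{heating oil} = (2282 − 1348)/avg = 934/1815 = 0.514600…
%ΔP_{natural gas} = (3.12 − 2.41)/avg = 0.71/2.765 = 0.256781…
E_cross = (934/1815) / (0.71/2.765) = 2.0040…
E_cross > 0 ⇒ the goods are substitutes.

2.00; substitutes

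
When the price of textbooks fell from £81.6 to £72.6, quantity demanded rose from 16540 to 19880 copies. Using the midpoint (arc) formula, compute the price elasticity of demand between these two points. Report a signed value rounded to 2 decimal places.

-1.57

%ΔQ = (19880 − 16540) / [(16540 + 19880)/2] = 3340/18210 = 0.183415…
%ΔP = (72.6 − 81.6) / [(81.6 + 72.6)/2] = -9/77.1 = -0.116731…
Arc Ed = %ΔQ / %ΔP = (3340/18210) / (-9/77.1) = -1.5712…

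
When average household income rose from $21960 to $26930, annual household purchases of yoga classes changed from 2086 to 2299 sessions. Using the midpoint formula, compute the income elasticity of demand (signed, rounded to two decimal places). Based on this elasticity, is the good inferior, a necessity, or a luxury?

%ΔQ = (2299 − 2086)/[( 2086 + 2299)/2] = 213/2192.5 = 0.097149…
%ΔIncome = (26930 − 21960)/[( 21960 + 26930)/2] = 4970/24445 = 0.203313…
E_income = (213/2192.5) / (4970/24445) = 0.4778…
0 < E_income < 1 ⇒ normal good, necessity.

0.48; necessity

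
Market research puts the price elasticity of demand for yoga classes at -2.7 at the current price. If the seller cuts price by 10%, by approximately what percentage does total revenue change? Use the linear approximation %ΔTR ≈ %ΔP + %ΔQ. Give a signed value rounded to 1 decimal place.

+17.0%

%ΔQ ≈ Ed × %ΔP = (-2.7) × (-10%) = +27.0000%
%ΔTR ≈ %ΔP + %ΔQ = (-10%) + (+27.0000%) = +17.0000%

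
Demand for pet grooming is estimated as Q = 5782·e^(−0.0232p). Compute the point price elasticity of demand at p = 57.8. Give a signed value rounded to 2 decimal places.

dQ/dp = −0.0232·Q = -35.0909. At p = 57.8, Q = 1512.54.
Ed = (dQ/dp)·(p/Q) = (-35.0909) × (57.8/1512.54) = -1.3409…

-1.34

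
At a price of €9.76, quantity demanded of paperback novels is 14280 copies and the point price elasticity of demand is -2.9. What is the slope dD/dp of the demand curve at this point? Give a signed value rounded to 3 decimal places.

Ed = (dD/dp)·(p/D) ⇒ dD/dp = Ed·D/p = (-2.9)·14280/9.76 = -4243.03278…

-4243.033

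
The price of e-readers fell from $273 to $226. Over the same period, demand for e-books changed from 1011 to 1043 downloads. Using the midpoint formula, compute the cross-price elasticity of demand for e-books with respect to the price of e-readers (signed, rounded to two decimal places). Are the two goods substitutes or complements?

-0.17; complements

%ΔQ_{e-books} = (1043 − 1011)/avg = 32/1027 = 0.031158…
%ΔP_{e-readers} = (226 − 273)/avg = -47/249.5 = -0.188376…
E_cross = (32/1027) / (-47/249.5) = -0.1654…
E_cross < 0 ⇒ the goods are complements.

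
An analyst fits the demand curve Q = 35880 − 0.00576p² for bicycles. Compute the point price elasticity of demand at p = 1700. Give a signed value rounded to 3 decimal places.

dQ/dp = −2·0.00576·p = -19.584. At p = 1700, Q = 19233.6.
Ed = (dQ/dp)·(p/Q) = (-19.584) × (1700/19233.6) = -1.73097…

-1.731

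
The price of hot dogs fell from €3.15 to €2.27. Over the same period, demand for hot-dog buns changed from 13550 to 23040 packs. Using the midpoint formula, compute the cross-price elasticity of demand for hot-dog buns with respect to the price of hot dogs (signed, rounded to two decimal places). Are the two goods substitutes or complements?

-1.60; complements

%ΔQ_{hot-dog buns} = (23040 − 13550)/avg = 9490/18295 = 0.518720…
%ΔP_{hot dogs} = (2.27 − 3.15)/avg = -0.88/2.71 = -0.324723…
E_cross = (9490/18295) / (-0.88/2.71) = -1.5974…
E_cross < 0 ⇒ the goods are complements.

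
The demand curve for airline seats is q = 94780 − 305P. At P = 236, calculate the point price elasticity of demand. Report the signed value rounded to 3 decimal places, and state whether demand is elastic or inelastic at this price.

dq/dP = −305. At P = 236, q = 94780 − 305(236) = 22800.
Ed = (dq/dP)·(P/q) = −305 × (236/22800) = -3.15701…
|Ed| = 3.157 > 1, so demand is elastic.

-3.157; elastic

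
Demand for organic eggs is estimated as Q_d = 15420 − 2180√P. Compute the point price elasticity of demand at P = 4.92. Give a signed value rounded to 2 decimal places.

-0.23

dQ_d/dP = −2180/(2√P) = -491.41. At P = 4.92, Q_d = 10584.5.
Ed = (dQ_d/dP)·(P/Q_d) = (-491.41) × (4.92/10584.5) = -0.2284…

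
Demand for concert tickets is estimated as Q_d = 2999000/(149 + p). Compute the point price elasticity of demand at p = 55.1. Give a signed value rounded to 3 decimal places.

dQ_d/dp = −2999000/(149 + p)² = -71.993. At p = 55.1, Q_d = 14693.8.
Ed = (dQ_d/dp)·(p/Q_d) = (-71.993) × (55.1/14693.8) = -0.26996…

-0.270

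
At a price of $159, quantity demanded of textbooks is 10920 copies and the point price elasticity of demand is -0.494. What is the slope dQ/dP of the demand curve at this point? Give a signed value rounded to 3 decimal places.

Ed = (dQ/dP)·(P/Q) ⇒ dQ/dP = Ed·Q/P = (-0.494)·10920/159 = -33.92754…

-33.928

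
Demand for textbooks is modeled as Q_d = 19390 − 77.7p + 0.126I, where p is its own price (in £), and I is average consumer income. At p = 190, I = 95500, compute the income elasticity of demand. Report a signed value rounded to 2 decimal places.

0.72

At the given values, Q_d = 19390 − 77.7(190) + 0.126(95500) = 16660.
∂Q_d/∂I = 0.126.
E = (0.126) × (95500/16660) = 0.7222…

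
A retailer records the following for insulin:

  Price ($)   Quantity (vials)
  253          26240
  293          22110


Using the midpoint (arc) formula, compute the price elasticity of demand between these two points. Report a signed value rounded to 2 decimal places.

%ΔQ = (22110 − 26240) / [(26240 + 22110)/2] = -4130/24175 = -0.170837…
%ΔP = (293 − 253) / [(253 + 293)/2] = 40/273 = 0.146520…
Arc Ed = %ΔQ / %ΔP = (-4130/24175) / (40/273) = -1.1659…

-1.17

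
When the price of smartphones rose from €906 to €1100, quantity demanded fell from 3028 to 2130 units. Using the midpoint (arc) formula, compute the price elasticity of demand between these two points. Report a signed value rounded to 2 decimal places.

-1.80

%ΔQ = (2130 − 3028) / [(3028 + 2130)/2] = -898/2579 = -0.348196…
%ΔP = (1100 − 906) / [(906 + 1100)/2] = 194/1003 = 0.193419…
Arc Ed = %ΔQ / %ΔP = (-898/2579) / (194/1003) = -1.8002…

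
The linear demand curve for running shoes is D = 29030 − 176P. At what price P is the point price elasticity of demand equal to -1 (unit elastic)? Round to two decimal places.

Ed = −176P/(29030 − 176P). Set this equal to -1:
176P = 1·(29030 − 176P) ⇒ 176P(1 + 1) = 1·29030
P = 1·29030 / (176·2) = 82.4715…

82.47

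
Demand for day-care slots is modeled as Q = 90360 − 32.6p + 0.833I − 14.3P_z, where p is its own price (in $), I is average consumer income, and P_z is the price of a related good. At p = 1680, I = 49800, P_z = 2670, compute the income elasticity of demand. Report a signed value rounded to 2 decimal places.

At the given values, Q = 90360 − 32.6(1680) + 0.833(49800) − 14.3(2670) = 38894.4.
∂Q/∂I = 0.833.
E = (0.833) × (49800/38894.4) = 1.0665…

1.07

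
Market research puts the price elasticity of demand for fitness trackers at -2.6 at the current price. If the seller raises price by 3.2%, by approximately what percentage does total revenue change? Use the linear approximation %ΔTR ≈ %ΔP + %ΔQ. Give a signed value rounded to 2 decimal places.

%ΔQ ≈ Ed × %ΔP = (-2.6) × (+3.2%) = -8.3200%
%ΔTR ≈ %ΔP + %ΔQ = (+3.2%) + (-8.3200%) = -5.1200%

-5.12%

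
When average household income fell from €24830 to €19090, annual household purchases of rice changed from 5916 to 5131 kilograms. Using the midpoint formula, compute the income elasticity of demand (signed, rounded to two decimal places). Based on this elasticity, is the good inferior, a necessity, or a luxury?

0.54; necessity

%ΔQ = (5131 − 5916)/[( 5916 + 5131)/2] = -785/5523.5 = -0.142120…
%ΔIncome = (19090 − 24830)/[( 24830 + 19090)/2] = -5740/21960 = -0.261384…
E_income = (-785/5523.5) / (-5740/21960) = 0.5437…
0 < E_income < 1 ⇒ normal good, necessity.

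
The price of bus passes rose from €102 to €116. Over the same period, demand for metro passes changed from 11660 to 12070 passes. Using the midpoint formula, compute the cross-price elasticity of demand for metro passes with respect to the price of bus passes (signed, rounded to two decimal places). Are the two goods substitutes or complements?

0.27; substitutes

%ΔQ_{metro passes} = (12070 − 11660)/avg = 410/11865 = 0.034555…
%ΔP_{bus passes} = (116 − 102)/avg = 14/109 = 0.128440…
E_cross = (410/11865) / (14/109) = 0.2690…
E_cross > 0 ⇒ the goods are substitutes.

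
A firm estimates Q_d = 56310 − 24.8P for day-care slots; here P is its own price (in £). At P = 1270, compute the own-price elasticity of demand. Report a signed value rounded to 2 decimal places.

At the given values, Q_d = 56310 − 24.8(1270) = 24814.
∂Q_d/∂P = −24.8.
E = (-24.8) × (1270/24814) = -1.2692…

-1.27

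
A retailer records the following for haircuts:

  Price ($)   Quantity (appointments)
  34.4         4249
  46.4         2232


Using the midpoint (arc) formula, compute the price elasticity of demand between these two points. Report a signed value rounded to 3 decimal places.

-2.096

%ΔQ = (2232 − 4249) / [(4249 + 2232)/2] = -2017/3240.5 = -0.622434…
%ΔP = (46.4 − 34.4) / [(34.4 + 46.4)/2] = 12/40.4 = 0.297029…
Arc Ed = %ΔQ / %ΔP = (-2017/3240.5) / (12/40.4) = -2.09553…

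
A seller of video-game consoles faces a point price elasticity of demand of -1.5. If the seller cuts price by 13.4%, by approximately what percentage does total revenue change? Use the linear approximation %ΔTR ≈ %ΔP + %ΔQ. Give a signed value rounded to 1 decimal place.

%ΔQ ≈ Ed × %ΔP = (-1.5) × (-13.4%) = +20.1000%
%ΔTR ≈ %ΔP + %ΔQ = (-13.4%) + (+20.1000%) = +6.7000%

+6.7%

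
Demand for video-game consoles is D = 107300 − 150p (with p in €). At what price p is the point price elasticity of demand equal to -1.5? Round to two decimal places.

429.20

Ed = −150p/(107300 − 150p). Set this equal to -1.5:
150p = 1.5·(107300 − 150p) ⇒ 150p(1 + 1.5) = 1.5·107300
p = 1.5·107300 / (150·2.5) = 429.2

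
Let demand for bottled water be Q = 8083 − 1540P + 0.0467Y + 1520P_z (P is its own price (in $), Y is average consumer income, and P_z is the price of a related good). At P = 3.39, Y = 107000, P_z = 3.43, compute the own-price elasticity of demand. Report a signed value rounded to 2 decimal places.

-0.40

At the given values, Q = 8083 − 1540(3.39) + 0.0467(107000) + 1520(3.43) = 13072.9.
∂Q/∂P = −1540.
E = (-1540) × (3.39/13072.9) = -0.3993…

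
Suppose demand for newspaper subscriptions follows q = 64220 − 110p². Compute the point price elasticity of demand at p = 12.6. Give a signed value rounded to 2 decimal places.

dq/dp = −2·110·p = -2772. At p = 12.6, q = 46756.4.
Ed = (dq/dp)·(p/q) = (-2772) × (12.6/46756.4) = -0.7470…

-0.75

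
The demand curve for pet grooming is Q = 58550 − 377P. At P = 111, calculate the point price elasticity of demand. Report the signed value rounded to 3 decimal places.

dQ/dP = −377. At P = 111, Q = 58550 − 377(111) = 16703.
Ed = (dQ/dP)·(P/Q) = −377 × (111/16703) = -2.50535…

-2.505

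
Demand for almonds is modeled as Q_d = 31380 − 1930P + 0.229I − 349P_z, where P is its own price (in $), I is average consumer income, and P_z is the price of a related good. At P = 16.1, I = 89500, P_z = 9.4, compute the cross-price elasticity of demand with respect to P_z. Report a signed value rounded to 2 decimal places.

-0.19

At the given values, Q_d = 31380 − 1930(16.1) + 0.229(89500) − 349(9.4) = 17521.9.
∂Q_d/∂P_z = -349.
E = (-349) × (9.4/17521.9) = -0.1872…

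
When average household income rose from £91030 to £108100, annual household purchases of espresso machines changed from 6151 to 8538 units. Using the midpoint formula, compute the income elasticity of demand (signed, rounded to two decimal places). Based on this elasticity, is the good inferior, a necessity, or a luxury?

1.90; luxury

%ΔQ = (8538 − 6151)/[( 6151 + 8538)/2] = 2387/7344.5 = 0.325005…
%ΔIncome = (108100 − 91030)/[( 91030 + 108100)/2] = 17070/99565 = 0.171445…
E_income = (2387/7344.5) / (17070/99565) = 1.8956…
E_income > 1 ⇒ normal good, luxury.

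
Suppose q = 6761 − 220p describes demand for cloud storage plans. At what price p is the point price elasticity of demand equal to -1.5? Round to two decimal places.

18.44

Ed = −220p/(6761 − 220p). Set this equal to -1.5:
220p = 1.5·(6761 − 220p) ⇒ 220p(1 + 1.5) = 1.5·6761
p = 1.5·6761 / (220·2.5) = 18.4390…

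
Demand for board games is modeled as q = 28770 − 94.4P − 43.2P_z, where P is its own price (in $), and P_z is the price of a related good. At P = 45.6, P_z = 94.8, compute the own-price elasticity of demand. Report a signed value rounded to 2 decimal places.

At the given values, q = 28770 − 94.4(45.6) − 43.2(94.8) = 20370.
∂q/∂P = −94.4.
E = (-94.4) × (45.6/20370) = -0.2113…

-0.21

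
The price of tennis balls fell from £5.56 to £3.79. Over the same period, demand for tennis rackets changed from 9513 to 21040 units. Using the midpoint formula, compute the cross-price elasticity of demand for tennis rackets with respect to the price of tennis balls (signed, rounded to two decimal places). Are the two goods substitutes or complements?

-1.99; complements

%ΔQ_{tennis rackets} = (21040 − 9513)/avg = 11527/15276.5 = 0.754557…
%ΔP_{tennis balls} = (3.79 − 5.56)/avg = -1.77/4.675 = -0.378609…
E_cross = (11527/15276.5) / (-1.77/4.675) = -1.9929…
E_cross < 0 ⇒ the goods are complements.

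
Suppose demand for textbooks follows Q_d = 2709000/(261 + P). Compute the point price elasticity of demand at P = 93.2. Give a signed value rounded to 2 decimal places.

dQ_d/dP = −2709000/(261 + P)² = -21.5929. At P = 93.2, Q_d = 7648.22.
Ed = (dQ_d/dP)·(P/Q_d) = (-21.5929) × (93.2/7648.22) = -0.2631…

-0.26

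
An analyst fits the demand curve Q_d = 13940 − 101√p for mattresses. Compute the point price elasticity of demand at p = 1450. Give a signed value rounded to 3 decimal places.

-0.191

dQ_d/dp = −101/(2√p) = -1.32619. At p = 1450, Q_d = 10094.
Ed = (dQ_d/dp)·(p/Q_d) = (-1.32619) × (1450/10094) = -0.19050…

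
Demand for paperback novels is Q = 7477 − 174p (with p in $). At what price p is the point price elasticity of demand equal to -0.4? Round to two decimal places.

12.28

Ed = −174p/(7477 − 174p). Set this equal to -0.4:
174p = 0.4·(7477 − 174p) ⇒ 174p(1 + 0.4) = 0.4·7477
p = 0.4·7477 / (174·1.4) = 12.2775…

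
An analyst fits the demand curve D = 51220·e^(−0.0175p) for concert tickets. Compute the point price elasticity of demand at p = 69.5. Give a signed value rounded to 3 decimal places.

dD/dp = −0.0175·D = -265.624. At p = 69.5, D = 15178.5.
Ed = (dD/dp)·(p/D) = (-265.624) × (69.5/15178.5) = -1.21625

-1.216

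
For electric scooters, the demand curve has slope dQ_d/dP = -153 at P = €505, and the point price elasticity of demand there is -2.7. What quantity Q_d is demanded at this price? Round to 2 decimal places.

Ed = (dQ_d/dP)·(P/Q_d) ⇒ Q_d = (dQ_d/dP)·P/Ed = (-153)·505/(-2.7) = 28616.6666…

28616.67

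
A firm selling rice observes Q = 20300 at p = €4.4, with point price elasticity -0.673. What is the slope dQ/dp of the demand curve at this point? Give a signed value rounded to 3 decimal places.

Ed = (dQ/dp)·(p/Q) ⇒ dQ/dp = Ed·Q/p = (-0.673)·20300/4.4 = -3104.97727…

-3104.977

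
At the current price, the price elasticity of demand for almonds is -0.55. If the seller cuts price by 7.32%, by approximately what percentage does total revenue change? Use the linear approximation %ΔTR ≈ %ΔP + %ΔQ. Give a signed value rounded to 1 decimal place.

%ΔQ ≈ Ed × %ΔP = (-0.55) × (-7.32%) = +4.0260%
%ΔTR ≈ %ΔP + %ΔQ = (-7.32%) + (+4.0260%) = -3.2940%

-3.3%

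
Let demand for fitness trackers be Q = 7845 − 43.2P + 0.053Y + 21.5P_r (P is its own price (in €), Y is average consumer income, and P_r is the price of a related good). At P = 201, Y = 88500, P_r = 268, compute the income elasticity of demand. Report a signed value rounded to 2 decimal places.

At the given values, Q = 7845 − 43.2(201) + 0.053(88500) + 21.5(268) = 9614.3.
∂Q/∂Y = 0.053.
E = (0.053) × (88500/9614.3) = 0.4878…

0.49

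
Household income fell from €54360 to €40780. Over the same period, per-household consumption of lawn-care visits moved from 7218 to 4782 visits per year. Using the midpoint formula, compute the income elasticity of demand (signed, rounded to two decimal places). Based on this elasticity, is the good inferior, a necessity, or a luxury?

%ΔQ = (4782 − 7218)/[( 7218 + 4782)/2] = -2436/6000 = -0.406
%ΔIncome = (40780 − 54360)/[( 54360 + 40780)/2] = -13580/47570 = -0.285474…
E_income = (-2436/6000) / (-13580/47570) = 1.4221…
E_income > 1 ⇒ normal good, luxury.

1.42; luxury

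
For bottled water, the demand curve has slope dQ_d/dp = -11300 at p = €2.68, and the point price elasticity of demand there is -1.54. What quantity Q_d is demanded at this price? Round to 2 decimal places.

19664.94

Ed = (dQ_d/dp)·(p/Q_d) ⇒ Q_d = (dQ_d/dp)·p/Ed = (-11300)·2.68/(-1.54) = 19664.9350…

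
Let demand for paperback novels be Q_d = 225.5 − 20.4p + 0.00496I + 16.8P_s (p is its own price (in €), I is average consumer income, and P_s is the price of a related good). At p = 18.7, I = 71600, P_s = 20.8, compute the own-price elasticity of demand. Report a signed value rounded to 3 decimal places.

-0.695

At the given values, Q_d = 225.5 − 20.4(18.7) + 0.00496(71600) + 16.8(20.8) = 548.596.
∂Q_d/∂p = −20.4.
E = (-20.4) × (18.7/548.596) = -0.69537…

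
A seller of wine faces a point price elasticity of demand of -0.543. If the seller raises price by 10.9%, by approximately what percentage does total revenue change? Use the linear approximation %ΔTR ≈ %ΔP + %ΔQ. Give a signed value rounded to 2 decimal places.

%ΔQ ≈ Ed × %ΔP = (-0.543) × (+10.9%) = -5.9187%
%ΔTR ≈ %ΔP + %ΔQ = (+10.9%) + (-5.9187%) = +4.9813%

+4.98%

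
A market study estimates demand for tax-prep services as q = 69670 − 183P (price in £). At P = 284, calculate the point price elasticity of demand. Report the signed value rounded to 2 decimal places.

dq/dP = −183. At P = 284, q = 69670 − 183(284) = 17698.
Ed = (dq/dP)·(P/q) = −183 × (284/17698) = -2.9366…

-2.94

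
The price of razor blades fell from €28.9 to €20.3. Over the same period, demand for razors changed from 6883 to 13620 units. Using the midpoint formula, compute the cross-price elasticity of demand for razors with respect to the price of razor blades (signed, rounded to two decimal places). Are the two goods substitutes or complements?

%ΔQ_{razors} = (13620 − 6883)/avg = 6737/10251.5 = 0.657172…
%ΔP_{razor blades} = (20.3 − 28.9)/avg = -8.6/24.6 = -0.349593…
E_cross = (6737/10251.5) / (-8.6/24.6) = -1.8798…
E_cross < 0 ⇒ the goods are complements.

-1.88; complements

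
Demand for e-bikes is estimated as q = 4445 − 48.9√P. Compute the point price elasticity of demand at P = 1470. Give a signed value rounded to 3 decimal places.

dq/dP = −48.9/(2√P) = -0.637706. At P = 1470, q = 2570.15.
Ed = (dq/dP)·(P/q) = (-0.637706) × (1470/2570.15) = -0.36473…

-0.365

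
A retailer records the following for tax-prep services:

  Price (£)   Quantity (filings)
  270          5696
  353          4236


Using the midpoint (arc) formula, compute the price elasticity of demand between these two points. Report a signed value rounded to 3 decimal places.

-1.103

%ΔQ = (4236 − 5696) / [(5696 + 4236)/2] = -1460/4966 = -0.293999…
%ΔP = (353 − 270) / [(270 + 353)/2] = 83/311.5 = 0.266452…
Arc Ed = %ΔQ / %ΔP = (-1460/4966) / (83/311.5) = -1.10338…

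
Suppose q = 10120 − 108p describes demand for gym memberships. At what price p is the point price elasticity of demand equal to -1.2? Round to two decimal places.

Ed = −108p/(10120 − 108p). Set this equal to -1.2:
108p = 1.2·(10120 − 108p) ⇒ 108p(1 + 1.2) = 1.2·10120
p = 1.2·10120 / (108·2.2) = 51.1111…

51.11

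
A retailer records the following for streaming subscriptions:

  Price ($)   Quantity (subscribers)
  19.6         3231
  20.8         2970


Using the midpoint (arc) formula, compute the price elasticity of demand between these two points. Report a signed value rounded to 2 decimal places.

-1.42

%ΔQ = (2970 − 3231) / [(3231 + 2970)/2] = -261/3100.5 = -0.084179…
%ΔP = (20.8 − 19.6) / [(19.6 + 20.8)/2] = 1.2/20.2 = 0.059405…
Arc Ed = %ΔQ / %ΔP = (-261/3100.5) / (1.2/20.2) = -1.4170…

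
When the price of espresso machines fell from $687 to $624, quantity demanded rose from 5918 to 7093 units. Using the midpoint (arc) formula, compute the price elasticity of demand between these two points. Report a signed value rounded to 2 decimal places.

-1.88

%ΔQ = (7093 − 5918) / [(5918 + 7093)/2] = 1175/6505.5 = 0.180616…
%ΔP = (624 − 687) / [(687 + 624)/2] = -63/655.5 = -0.096109…
Arc Ed = %ΔQ / %ΔP = (1175/6505.5) / (-63/655.5) = -1.8792…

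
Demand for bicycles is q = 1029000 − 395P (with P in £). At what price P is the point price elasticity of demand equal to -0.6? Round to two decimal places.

Ed = −395P/(1029000 − 395P). Set this equal to -0.6:
395P = 0.6·(1029000 − 395P) ⇒ 395P(1 + 0.6) = 0.6·1029000
P = 0.6·1029000 / (395·1.6) = 976.8987…

976.90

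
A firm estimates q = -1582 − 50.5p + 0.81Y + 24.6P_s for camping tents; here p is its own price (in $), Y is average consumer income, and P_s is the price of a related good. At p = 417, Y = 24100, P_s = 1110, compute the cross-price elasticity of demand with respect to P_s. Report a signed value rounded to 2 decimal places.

At the given values, q = -1582 − 50.5(417) + 0.81(24100) + 24.6(1110) = 24186.5.
∂q/∂P_s = 24.6.
E = (24.6) × (1110/24186.5) = 1.1289…

1.13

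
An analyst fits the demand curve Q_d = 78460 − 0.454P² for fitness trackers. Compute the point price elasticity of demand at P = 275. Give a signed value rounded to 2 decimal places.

dQ_d/dP = −2·0.454·P = -249.7. At P = 275, Q_d = 44126.25.
Ed = (dQ_d/dP)·(P/Q_d) = (-249.7) × (275/44126.25) = -1.5561…

-1.56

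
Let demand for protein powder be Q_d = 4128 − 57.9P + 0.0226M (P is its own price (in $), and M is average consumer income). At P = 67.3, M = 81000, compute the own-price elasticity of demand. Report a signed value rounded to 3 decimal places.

At the given values, Q_d = 4128 − 57.9(67.3) + 0.0226(81000) = 2061.93.
∂Q_d/∂P = −57.9.
E = (-57.9) × (67.3/2061.93) = -1.88981…

-1.890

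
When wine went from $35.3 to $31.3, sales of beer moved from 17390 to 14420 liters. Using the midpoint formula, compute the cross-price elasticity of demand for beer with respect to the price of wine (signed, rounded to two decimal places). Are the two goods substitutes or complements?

1.55; substitutes

%ΔQ_{beer} = (14420 − 17390)/avg = -2970/15905 = -0.186733…
%ΔP_{wine} = (31.3 − 35.3)/avg = -4/33.3 = -0.120120…
E_cross = (-2970/15905) / (-4/33.3) = 1.5545…
E_cross > 0 ⇒ the goods are substitutes.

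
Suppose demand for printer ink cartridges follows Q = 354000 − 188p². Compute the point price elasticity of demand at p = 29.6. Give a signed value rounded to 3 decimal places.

-1.740

dQ/dp = −2·188·p = -11129.6. At p = 29.6, Q = 189281.92.
Ed = (dQ/dp)·(p/Q) = (-11129.6) × (29.6/189281.92) = -1.74045…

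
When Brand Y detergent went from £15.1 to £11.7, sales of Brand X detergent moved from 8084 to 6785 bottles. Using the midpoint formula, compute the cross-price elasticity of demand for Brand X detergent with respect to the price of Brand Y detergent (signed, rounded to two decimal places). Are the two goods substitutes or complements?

%ΔQ_{Brand X detergent} = (6785 − 8084)/avg = -1299/7434.5 = -0.174725…
%ΔP_{Brand Y detergent} = (11.7 − 15.1)/avg = -3.4/13.4 = -0.253731…
E_cross = (-1299/7434.5) / (-3.4/13.4) = 0.6886…
E_cross > 0 ⇒ the goods are substitutes.

0.69; substitutes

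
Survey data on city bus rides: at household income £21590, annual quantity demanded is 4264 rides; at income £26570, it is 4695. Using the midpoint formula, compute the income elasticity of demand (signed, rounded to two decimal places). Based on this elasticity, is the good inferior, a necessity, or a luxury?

0.47; necessity

%ΔQ = (4695 − 4264)/[( 4264 + 4695)/2] = 431/4479.5 = 0.096216…
%ΔIncome = (26570 − 21590)/[( 21590 + 26570)/2] = 4980/24080 = 0.206810…
E_income = (431/4479.5) / (4980/24080) = 0.4652…
0 < E_income < 1 ⇒ normal good, necessity.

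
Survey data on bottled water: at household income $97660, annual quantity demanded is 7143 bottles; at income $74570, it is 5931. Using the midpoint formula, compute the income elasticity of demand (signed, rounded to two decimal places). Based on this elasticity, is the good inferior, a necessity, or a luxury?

%ΔQ = (5931 − 7143)/[( 7143 + 5931)/2] = -1212/6537 = -0.185406…
%ΔIncome = (74570 − 97660)/[( 97660 + 74570)/2] = -23090/86115 = -0.268129…
E_income = (-1212/6537) / (-23090/86115) = 0.6914…
0 < E_income < 1 ⇒ normal good, necessity.

0.69; necessity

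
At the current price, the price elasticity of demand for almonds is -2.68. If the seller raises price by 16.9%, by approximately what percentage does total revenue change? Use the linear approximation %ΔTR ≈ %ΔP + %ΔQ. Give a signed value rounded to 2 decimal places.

%ΔQ ≈ Ed × %ΔP = (-2.68) × (+16.9%) = -45.2920%
%ΔTR ≈ %ΔP + %ΔQ = (+16.9%) + (-45.2920%) = -28.3920%

-28.39%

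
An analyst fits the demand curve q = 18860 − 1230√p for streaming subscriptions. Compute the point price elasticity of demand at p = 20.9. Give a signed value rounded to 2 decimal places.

-0.21

dq/dp = −1230/(2√p) = -134.525. At p = 20.9, q = 13236.9.
Ed = (dq/dp)·(p/q) = (-134.525) × (20.9/13236.9) = -0.2124…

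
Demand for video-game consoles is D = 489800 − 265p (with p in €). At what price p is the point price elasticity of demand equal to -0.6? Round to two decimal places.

693.11

Ed = −265p/(489800 − 265p). Set this equal to -0.6:
265p = 0.6·(489800 − 265p) ⇒ 265p(1 + 0.6) = 0.6·489800
p = 0.6·489800 / (265·1.6) = 693.1132…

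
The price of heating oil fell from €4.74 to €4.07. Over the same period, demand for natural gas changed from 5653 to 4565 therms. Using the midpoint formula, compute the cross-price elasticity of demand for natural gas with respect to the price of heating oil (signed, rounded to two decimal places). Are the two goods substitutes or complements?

1.40; substitutes

%ΔQ_{natural gas} = (4565 − 5653)/avg = -1088/5109 = -0.212957…
%ΔP_{heating oil} = (4.07 − 4.74)/avg = -0.67/4.405 = -0.152099…
E_cross = (-1088/5109) / (-0.67/4.405) = 1.4001…
E_cross > 0 ⇒ the goods are substitutes.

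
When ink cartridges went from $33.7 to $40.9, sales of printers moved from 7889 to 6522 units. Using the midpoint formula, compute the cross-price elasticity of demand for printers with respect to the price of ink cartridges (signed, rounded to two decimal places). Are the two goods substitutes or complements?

%ΔQ_{printers} = (6522 − 7889)/avg = -1367/7205.5 = -0.189716…
%ΔP_{ink cartridges} = (40.9 − 33.7)/avg = 7.2/37.3 = 0.193029…
E_cross = (-1367/7205.5) / (7.2/37.3) = -0.9828…
E_cross < 0 ⇒ the goods are complements.

-0.98; complements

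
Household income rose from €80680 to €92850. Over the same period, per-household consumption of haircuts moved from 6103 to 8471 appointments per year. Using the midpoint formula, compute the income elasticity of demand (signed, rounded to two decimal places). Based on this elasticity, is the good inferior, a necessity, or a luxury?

2.32; luxury

%ΔQ = (8471 − 6103)/[( 6103 + 8471)/2] = 2368/7287 = 0.324962…
%ΔIncome = (92850 − 80680)/[( 80680 + 92850)/2] = 12170/86765 = 0.140263…
E_income = (2368/7287) / (12170/86765) = 2.3167…
E_income > 1 ⇒ normal good, luxury.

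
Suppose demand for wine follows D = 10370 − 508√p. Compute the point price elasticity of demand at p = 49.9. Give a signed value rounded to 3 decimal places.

-0.265

dD/dp = −508/(2√p) = -35.957. At p = 49.9, D = 6781.49.
Ed = (dD/dp)·(p/D) = (-35.957) × (49.9/6781.49) = -0.26458…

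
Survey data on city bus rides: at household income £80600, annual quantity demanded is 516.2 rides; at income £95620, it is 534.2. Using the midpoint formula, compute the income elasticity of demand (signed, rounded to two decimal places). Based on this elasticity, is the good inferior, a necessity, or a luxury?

0.20; necessity

%ΔQ = (534.2 − 516.2)/[( 516.2 + 534.2)/2] = 18/525.2 = 0.034272…
%ΔIncome = (95620 − 80600)/[( 80600 + 95620)/2] = 15020/88110 = 0.170468…
E_income = (18/525.2) / (15020/88110) = 0.2010…
0 < E_income < 1 ⇒ normal good, necessity.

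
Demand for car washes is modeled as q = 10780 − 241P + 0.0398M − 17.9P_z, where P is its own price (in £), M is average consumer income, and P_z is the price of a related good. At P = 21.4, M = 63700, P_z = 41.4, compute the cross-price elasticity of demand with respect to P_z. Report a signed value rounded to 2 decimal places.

-0.10

At the given values, q = 10780 − 241(21.4) + 0.0398(63700) − 17.9(41.4) = 7416.8.
∂q/∂P_z = -17.9.
E = (-17.9) × (41.4/7416.8) = -0.0999…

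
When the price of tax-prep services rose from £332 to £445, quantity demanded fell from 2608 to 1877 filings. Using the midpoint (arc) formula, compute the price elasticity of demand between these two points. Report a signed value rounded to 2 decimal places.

-1.12

%ΔQ = (1877 − 2608) / [(2608 + 1877)/2] = -731/2242.5 = -0.325975…
%ΔP = (445 − 332) / [(332 + 445)/2] = 113/388.5 = 0.290862…
Arc Ed = %ΔQ / %ΔP = (-731/2242.5) / (113/388.5) = -1.1207…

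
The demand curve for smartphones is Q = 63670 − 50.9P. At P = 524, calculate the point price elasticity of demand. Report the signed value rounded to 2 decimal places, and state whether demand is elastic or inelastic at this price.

-0.72; inelastic

dQ/dP = −50.9. At P = 524, Q = 63670 − 50.9(524) = 36998.4.
Ed = (dQ/dP)·(P/Q) = −50.9 × (524/36998.4) = -0.7208…
|Ed| = 0.72 < 1, so demand is inelastic.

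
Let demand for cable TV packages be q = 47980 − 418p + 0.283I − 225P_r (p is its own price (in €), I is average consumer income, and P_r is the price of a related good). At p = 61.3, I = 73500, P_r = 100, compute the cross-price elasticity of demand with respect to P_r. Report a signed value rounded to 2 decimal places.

At the given values, q = 47980 − 418(61.3) + 0.283(73500) − 225(100) = 20657.1.
∂q/∂P_r = -225.
E = (-225) × (100/20657.1) = -1.0892…

-1.09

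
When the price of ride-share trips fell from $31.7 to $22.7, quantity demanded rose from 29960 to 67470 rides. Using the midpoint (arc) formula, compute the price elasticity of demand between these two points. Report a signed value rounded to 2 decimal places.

-2.33

%ΔQ = (67470 − 29960) / [(29960 + 67470)/2] = 37510/48715 = 0.769988…
%ΔP = (22.7 − 31.7) / [(31.7 + 22.7)/2] = -9/27.2 = -0.330882…
Arc Ed = %ΔQ / %ΔP = (37510/48715) / (-9/27.2) = -2.3270…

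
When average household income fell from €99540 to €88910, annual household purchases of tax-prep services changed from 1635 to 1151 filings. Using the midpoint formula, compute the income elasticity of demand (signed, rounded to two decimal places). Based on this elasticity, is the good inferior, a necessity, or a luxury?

3.08; luxury

%ΔQ = (1151 − 1635)/[( 1635 + 1151)/2] = -484/1393 = -0.347451…
%ΔIncome = (88910 − 99540)/[( 99540 + 88910)/2] = -10630/94225 = -0.112815…
E_income = (-484/1393) / (-10630/94225) = 3.0798…
E_income > 1 ⇒ normal good, luxury.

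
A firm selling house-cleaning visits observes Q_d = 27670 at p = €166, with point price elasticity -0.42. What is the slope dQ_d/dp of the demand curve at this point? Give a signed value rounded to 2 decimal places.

-70.01

Ed = (dQ_d/dp)·(p/Q_d) ⇒ dQ_d/dp = Ed·Q_d/p = (-0.42)·27670/166 = -70.0084…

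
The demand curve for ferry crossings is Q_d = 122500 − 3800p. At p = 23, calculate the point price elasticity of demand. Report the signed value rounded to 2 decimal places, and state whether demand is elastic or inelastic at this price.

-2.49; elastic

dQ_d/dp = −3800. At p = 23, Q_d = 122500 − 3800(23) = 35100.
Ed = (dQ_d/dp)·(p/Q_d) = −3800 × (23/35100) = -2.4900…
|Ed| = 2.49 > 1, so demand is elastic.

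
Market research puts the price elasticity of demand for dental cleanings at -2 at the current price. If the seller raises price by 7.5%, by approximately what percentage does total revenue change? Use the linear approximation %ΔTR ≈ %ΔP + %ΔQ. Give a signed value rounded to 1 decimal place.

%ΔQ ≈ Ed × %ΔP = (-2) × (+7.5%) = -15.0000%
%ΔTR ≈ %ΔP + %ΔQ = (+7.5%) + (-15.0000%) = -7.5000%

-7.5%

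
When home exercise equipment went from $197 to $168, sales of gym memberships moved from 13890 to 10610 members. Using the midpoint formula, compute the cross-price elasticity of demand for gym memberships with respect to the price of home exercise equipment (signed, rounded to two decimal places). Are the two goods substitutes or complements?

%ΔQ_{gym memberships} = (10610 − 13890)/avg = -3280/12250 = -0.267755…
%ΔP_{home exercise equipment} = (168 − 197)/avg = -29/182.5 = -0.158904…
E_cross = (-3280/12250) / (-29/182.5) = 1.6850…
E_cross > 0 ⇒ the goods are substitutes.

1.69; substitutes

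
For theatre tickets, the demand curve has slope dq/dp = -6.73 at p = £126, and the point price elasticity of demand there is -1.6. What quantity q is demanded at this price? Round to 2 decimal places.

Ed = (dq/dp)·(p/q) ⇒ q = (dq/dp)·p/Ed = (-6.73)·126/(-1.6) = 529.9875

529.99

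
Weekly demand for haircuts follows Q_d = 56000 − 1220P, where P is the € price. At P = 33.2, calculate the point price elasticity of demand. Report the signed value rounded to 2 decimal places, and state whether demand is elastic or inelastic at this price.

-2.61; elastic

dQ_d/dP = −1220. At P = 33.2, Q_d = 56000 − 1220(33.2) = 15496.
Ed = (dQ_d/dP)·(P/Q_d) = −1220 × (33.2/15496) = -2.6138…
|Ed| = 2.61 > 1, so demand is elastic.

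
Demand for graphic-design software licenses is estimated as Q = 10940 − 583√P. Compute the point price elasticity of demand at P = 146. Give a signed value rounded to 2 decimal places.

dQ/dP = −583/(2√P) = -24.1247. At P = 146, Q = 3895.58.
Ed = (dQ/dP)·(P/Q) = (-24.1247) × (146/3895.58) = -0.9041…

-0.90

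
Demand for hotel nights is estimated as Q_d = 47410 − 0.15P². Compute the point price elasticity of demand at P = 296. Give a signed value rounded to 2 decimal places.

dQ_d/dP = −2·0.15·P = -88.8. At P = 296, Q_d = 34267.6.
Ed = (dQ_d/dP)·(P/Q_d) = (-88.8) × (296/34267.6) = -0.7670…

-0.77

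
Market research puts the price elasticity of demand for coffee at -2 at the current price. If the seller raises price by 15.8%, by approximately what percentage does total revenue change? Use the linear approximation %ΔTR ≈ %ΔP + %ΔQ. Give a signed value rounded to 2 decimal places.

-15.80%

%ΔQ ≈ Ed × %ΔP = (-2) × (+15.8%) = -31.6000%
%ΔTR ≈ %ΔP + %ΔQ = (+15.8%) + (-31.6000%) = -15.8000%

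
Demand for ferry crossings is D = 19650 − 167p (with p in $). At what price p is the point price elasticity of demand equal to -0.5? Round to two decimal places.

39.22

Ed = −167p/(19650 − 167p). Set this equal to -0.5:
167p = 0.5·(19650 − 167p) ⇒ 167p(1 + 0.5) = 0.5·19650
p = 0.5·19650 / (167·1.5) = 39.2215…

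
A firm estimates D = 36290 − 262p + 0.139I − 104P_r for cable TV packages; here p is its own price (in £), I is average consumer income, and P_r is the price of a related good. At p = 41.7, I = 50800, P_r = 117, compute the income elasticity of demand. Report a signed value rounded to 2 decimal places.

At the given values, D = 36290 − 262(41.7) + 0.139(50800) − 104(117) = 20257.8.
∂D/∂I = 0.139.
E = (0.139) × (50800/20257.8) = 0.3485…

0.35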